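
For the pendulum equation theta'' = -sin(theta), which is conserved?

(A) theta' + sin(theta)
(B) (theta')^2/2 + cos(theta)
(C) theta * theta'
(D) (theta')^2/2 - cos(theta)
D

A first integral I satisfies dI/dt = 0 along every solution. Differentiate each option and use the equation of motion:
(A) d/dt[theta' + sin(theta)] = theta'' + cos(theta) theta' = -sin(theta) + theta' cos(theta), not identically 0
(B) d/dt[(theta')^2/2 + cos(theta)] = theta' theta'' - sin(theta) theta' = -2 theta' sin(theta), not identically 0
(C) d/dt[theta * theta'] = (theta')^2 + theta theta'' = (theta')^2 - theta sin(theta), not identically 0
(D) d/dt[(theta')^2/2 - cos(theta)] = theta' theta'' + sin(theta) theta' = theta'(-sin(theta)) + theta' sin(theta) = 0

Only (D) has zero time-derivative. This is the total energy: kinetic (theta')^2/2 plus potential -cos(theta).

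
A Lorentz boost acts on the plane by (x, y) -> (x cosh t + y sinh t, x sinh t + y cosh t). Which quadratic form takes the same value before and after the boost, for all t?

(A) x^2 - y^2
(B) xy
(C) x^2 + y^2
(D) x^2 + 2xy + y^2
A

Write x' = x cosh t + y sinh t, y' = x sinh t + y cosh t and substitute into each option:
(A) x^2 - y^2: (x cosh t + y sinh t)^2 - (x sinh t + y cosh t)^2 = x^2(cosh^2 t - sinh^2 t) + 2xy(cosh t sinh t - sinh t cosh t) + y^2(sinh^2 t - cosh^2 t) = x^2 - y^2   [invariant, using cosh^2 t - sinh^2 t = 1]
(B) xy: (x cosh t + y sinh t)(x sinh t + y cosh t) = xy(cosh^2 t + sinh^2 t) + (x^2 + y^2) sinh t cosh t = xy cosh 2t + (x^2 + y^2)(sinh 2t)/2   [not invariant for t != 0]
(C) x^2 + y^2: (x cosh t + y sinh t)^2 + (x sinh t + y cosh t)^2 = (x^2 + y^2)(cosh^2 t + sinh^2 t) + 4xy sinh t cosh t = (x^2 + y^2) cosh 2t + 2xy sinh 2t   [not invariant for t != 0]
(D) x^2 + 2xy + y^2: (x' + y')^2 with x' + y' = (x + y)(cosh t + sinh t) = (x + y)e^t, so it becomes (x + y)^2 e^(2t)   [not invariant for t != 0]

Only (A) x^2 - y^2 is unchanged; it is the Minkowski form preserved by Lorentz boosts, just as x^2 + y^2 is preserved by ordinary rotations.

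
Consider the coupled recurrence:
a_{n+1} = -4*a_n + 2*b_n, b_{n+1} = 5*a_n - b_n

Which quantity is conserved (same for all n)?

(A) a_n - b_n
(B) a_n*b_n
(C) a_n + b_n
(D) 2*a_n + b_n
C

Replace a_n by a_{n+1} = -4*a_n + 2*b_n and b_n by b_{n+1} = 5*a_n - b_n in each option and simplify:
(A) a_n - b_n  ->  (-4*a_n + 2*b_n) - (5*a_n - b_n) = -9*a_n + 3*b_n   [not conserved]
(B) a_n*b_n  ->  (-4*a_n + 2*b_n)*(5*a_n - b_n) = -20*a_n^2 + 14*a_n*b_n - 2*b_n^2   [not conserved]
(C) a_n + b_n  ->  (-4*a_n + 2*b_n) + (5*a_n - b_n) = a_n + b_n   [conserved]
(D) 2*a_n + b_n  ->  2*(-4*a_n + 2*b_n) + (5*a_n - b_n) = -3*a_n + 3*b_n   [not conserved]

Only (C) a_n + b_n returns to itself after one step, so it is the conserved quantity.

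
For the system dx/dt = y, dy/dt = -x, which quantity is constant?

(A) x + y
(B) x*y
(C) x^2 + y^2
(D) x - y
C

A first integral I satisfies dI/dt = 0 along every solution. Differentiate each option and use the equation of motion:
(A) d/dt[x + y] = y + (-x) = y - x, not identically 0
(B) d/dt[x*y] = (dx/dt)y + x(dy/dt) = y^2 - x^2, not identically 0
(C) d/dt[x^2 + y^2] = 2x*dx/dt + 2y*dy/dt = 2x*y + 2y*(-x) = 0
(D) d/dt[x - y] = y - (-x) = x + y, not identically 0

Only (C) has zero time-derivative. So x^2 + y^2 (the squared radius; trajectories are circles) is the conserved quantity.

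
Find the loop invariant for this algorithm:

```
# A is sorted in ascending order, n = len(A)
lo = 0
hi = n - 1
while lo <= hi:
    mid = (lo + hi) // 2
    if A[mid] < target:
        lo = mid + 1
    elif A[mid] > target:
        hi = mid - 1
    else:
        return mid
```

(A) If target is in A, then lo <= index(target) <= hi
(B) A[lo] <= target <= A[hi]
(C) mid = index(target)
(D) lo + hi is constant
A

A loop invariant must hold before the first iteration and be re-established by every execution of the body.

(A) If target is in A, then lo <= index(target) <= hi: Before the loop [lo, hi] = [0, n-1] covers every index. When A[mid] < target, sortedness puts target strictly to the right of mid, so setting lo = mid + 1 keeps index(target) in [lo, hi]; symmetrically for hi = mid - 1. Hence 'if target is in A then lo <= index(target) <= hi' holds after every iteration, and when lo > hi it proves target is absent.

The other options fail:
(B) A[lo] <= target <= A[hi]: fails when target is not in A (e.g. target < A[0] already violates it before the loop), so it is not maintained in general.
(C) mid = index(target): mid is just the current probe; it equals index(target) only on the iteration that returns.
(D) lo + hi is constant: each iteration moves exactly one of lo, hi, so lo + hi changes (e.g. 0 + (n-1) becomes (mid+1) + (n-1)).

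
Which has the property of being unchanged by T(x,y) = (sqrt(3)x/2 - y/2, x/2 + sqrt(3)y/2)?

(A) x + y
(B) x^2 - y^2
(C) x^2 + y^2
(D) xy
C

An expression E(x,y) is invariant under T if E(T(x,y)) = E(x,y). Here T(x,y) = (sqrt(3)x/2 - y/2, x/2 + sqrt(3)y/2).
Substitute the transformed coordinates into each option and compare with the original:
(A) x + y  ->  (sqrt(3)x/2 - y/2) + (x/2 + sqrt(3)y/2) = x/2 + sqrt(3)x/2 - y/2 + sqrt(3)y/2   [differs from x + y: not invariant]
(B) x^2 - y^2  ->  (sqrt(3)x/2 - y/2)^2 - (x/2 + sqrt(3)y/2)^2 = x^2/2 - sqrt(3)xy - y^2/2   [differs from x^2 - y^2: not invariant]
(C) x^2 + y^2  ->  (sqrt(3)x/2 - y/2)^2 + (x/2 + sqrt(3)y/2)^2 = x^2 + y^2   [equals x^2 + y^2: invariant]
(D) xy  ->  (sqrt(3)x/2 - y/2)(x/2 + sqrt(3)y/2) = sqrt(3)x^2/4 + xy/2 - sqrt(3)y^2/4   [differs from xy: not invariant]

Only option (C), x^2 + y^2, is unchanged by the transformation.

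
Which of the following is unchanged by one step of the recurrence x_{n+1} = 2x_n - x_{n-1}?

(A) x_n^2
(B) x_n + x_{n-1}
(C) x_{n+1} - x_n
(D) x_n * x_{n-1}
C

For the recurrence x_{n+1} = 2x_n - x_{n-1}:

If x_{n+1} = 2x_n - x_{n-1}, then:
x_{n+1} - x_n = x_n - x_{n-1}
The first difference is constant throughout the sequence.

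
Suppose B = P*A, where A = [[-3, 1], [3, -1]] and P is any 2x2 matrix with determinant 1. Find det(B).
0

By the multiplicative property of determinants, det(B) = det(P*A) = det(P) * det(A) = det(A),
so the determinant is invariant under multiplication by any determinant-1 matrix; we just need det(A).

det(A) = (-3)(-1) - (1)(3) = 3 - 3 = 0

Therefore det(B) = 1 * 0 = 0.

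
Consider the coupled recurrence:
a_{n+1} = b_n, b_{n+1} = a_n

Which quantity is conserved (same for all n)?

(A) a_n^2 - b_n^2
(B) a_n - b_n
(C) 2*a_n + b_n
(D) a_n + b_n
D

Replace a_n by a_{n+1} = b_n and b_n by b_{n+1} = a_n in each option and simplify:
(A) a_n^2 - b_n^2  ->  (b_n)^2 - (a_n)^2 = -a_n^2 + b_n^2   [not conserved]
(B) a_n - b_n  ->  (b_n) - (a_n) = -a_n + b_n   [not conserved]
(C) 2*a_n + b_n  ->  2*(b_n) + (a_n) = a_n + 2*b_n   [not conserved]
(D) a_n + b_n  ->  (b_n) + (a_n) = a_n + b_n   [conserved]

Only (D) a_n + b_n returns to itself after one step, so it is the conserved quantity.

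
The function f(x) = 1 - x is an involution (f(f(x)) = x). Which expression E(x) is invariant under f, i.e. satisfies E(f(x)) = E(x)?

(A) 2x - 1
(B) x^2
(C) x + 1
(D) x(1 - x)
D

Replace x by f(x) = 1 - x in each option and simplify. As a quick numerical cross-check, also compare E(4) with E(f(4)) = E(-3).

(A) 2x - 1  ->  2(1 - x) - 1 = 1 - 2x; check: E(4) = 7 but E(-3) = -7.   [not invariant]
(B) x^2  ->  (1 - x)^2 = (x - 1)^2; check: E(4) = 16 but E(-3) = 9.   [not invariant]
(C) x + 1  ->  (1 - x) + 1 = 2 - x; check: E(4) = 5 but E(-3) = -2.   [not invariant]
(D) x(1 - x)  ->  (1 - x)(1 - (1 - x)), which simplifies back to x(1 - x); check: E(4) = -12, E(-3) = -12.   [invariant]

Only (D) is unchanged. E is symmetric under swapping x with f(x) = 1 - x, which is exactly what an involution does.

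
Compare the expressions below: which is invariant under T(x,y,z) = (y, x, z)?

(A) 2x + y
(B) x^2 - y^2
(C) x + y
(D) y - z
C

Apply T(x,y,z) = (y, x, z) to each option, i.e. replace (x, y, z) by the transformed coordinates.
Substitute the transformed coordinates into each option and compare with the original:
(A) 2x + y  ->  2(y) + (x) = x + 2y   [differs from 2x + y: not invariant]
(B) x^2 - y^2  ->  (y)^2 - (x)^2 = -x^2 + y^2   [differs from x^2 - y^2: not invariant]
(C) x + y  ->  (y) + (x) = x + y   [equals x + y: invariant]
(D) y - z  ->  (x) - (z) = x - z   [differs from y - z: not invariant]

Only option (C), x + y, is unchanged by the transformation.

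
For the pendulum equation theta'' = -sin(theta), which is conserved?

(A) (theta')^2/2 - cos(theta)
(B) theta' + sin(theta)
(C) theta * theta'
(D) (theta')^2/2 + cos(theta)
A

A first integral I satisfies dI/dt = 0 along every solution. Differentiate each option and use the equation of motion:
(A) d/dt[(theta')^2/2 - cos(theta)] = theta' theta'' + sin(theta) theta' = theta'(-sin(theta)) + theta' sin(theta) = 0
(B) d/dt[theta' + sin(theta)] = theta'' + cos(theta) theta' = -sin(theta) + theta' cos(theta), not identically 0
(C) d/dt[theta * theta'] = (theta')^2 + theta theta'' = (theta')^2 - theta sin(theta), not identically 0
(D) d/dt[(theta')^2/2 + cos(theta)] = theta' theta'' - sin(theta) theta' = -2 theta' sin(theta), not identically 0

Only (A) has zero time-derivative. This is the total energy: kinetic (theta')^2/2 plus potential -cos(theta).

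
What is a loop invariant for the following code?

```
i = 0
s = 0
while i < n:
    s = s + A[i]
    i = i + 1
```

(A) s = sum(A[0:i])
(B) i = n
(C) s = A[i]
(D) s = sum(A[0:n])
A

A loop invariant must hold before the first iteration and be re-established by every execution of the body.

(A) s = sum(A[0:i]): Initially i = 0 and s = 0 = sum of the empty slice A[0:0]. If s = sum(A[0:i]) holds at the top of an iteration, the body sets s to sum(A[0:i]) + A[i] = sum(A[0:i+1]) and then i to i+1, so s = sum(A[0:i]) holds again. At exit i = n, giving s = sum(A[0:n]).

The other options fail:
(B) i = n: false initially (i = 0); it is the exit condition, not an invariant.
(C) s = A[i]: after the first iteration s = A[0] but i = 1, so s = A[i] compares s with the wrong element (and fails in general).
(D) s = sum(A[0:n]): false before the loop (s = 0, not the full sum) -- it only becomes true at exit.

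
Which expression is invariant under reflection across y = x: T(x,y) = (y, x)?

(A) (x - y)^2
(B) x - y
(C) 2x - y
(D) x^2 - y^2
A

The map is reflection across y = x: T(x,y) = (y, x).
Substitute the transformed coordinates into each option and compare with the original:
(A) (x - y)^2  ->  ((y) - (x))^2 = x^2 - 2xy + y^2   [equals (x - y)^2: invariant]
(B) x - y  ->  (y) - (x) = -x + y   [differs from x - y: not invariant]
(C) 2x - y  ->  2(y) - (x) = -x + 2y   [differs from 2x - y: not invariant]
(D) x^2 - y^2  ->  (y)^2 - (x)^2 = -x^2 + y^2   [differs from x^2 - y^2: not invariant]

Only option (A), (x - y)^2, is unchanged by the transformation.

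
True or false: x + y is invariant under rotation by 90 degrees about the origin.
False

Applying rotation by 90 degrees: x' = x*cos(90 degrees) - y*sin(90 degrees) = -y, y' = x*sin(90 degrees) + y*cos(90 degrees) = x

Substituting into x + y:
(-y) + (x)
= x - y

This differs from the original expression x + y, so it is NOT invariant.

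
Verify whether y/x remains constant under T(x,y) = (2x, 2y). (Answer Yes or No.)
Yes

Substitute T(x,y) = (2x, 2y) into the expression and compare with the original.

Original: y/x
After applying T: (2y)/(2x) = y/x

This is identical to the original y/x, so the expression is invariant.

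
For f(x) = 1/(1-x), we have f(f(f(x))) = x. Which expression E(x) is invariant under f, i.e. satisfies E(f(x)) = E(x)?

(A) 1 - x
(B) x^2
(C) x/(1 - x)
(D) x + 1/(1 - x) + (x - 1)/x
D

Replace x by f(x) = 1/(1 - x) in each option and simplify. As a quick numerical cross-check, also compare E(4) with E(f(4)) = E(-1/3).

(A) 1 - x  ->  1 - (1/(1 - x)) = x/(x - 1); check: E(4) = -3 but E(-1/3) = 4/3.   [not invariant]
(B) x^2  ->  (1/(1 - x))^2 = (x - 1)^(-2); check: E(4) = 16 but E(-1/3) = 1/9.   [not invariant]
(C) x/(1 - x)  ->  (1/(1 - x))/(1 - (1/(1 - x))) = -1/x; check: E(4) = -4/3 but E(-1/3) = -1/4.   [not invariant]
(D) x + 1/(1 - x) + (x - 1)/x  ->  (1/(1 - x)) + 1/(1 - (1/(1 - x))) + ((1/(1 - x)) - 1)/(1/(1 - x)), which simplifies back to x + 1/(1 - x) + (x - 1)/x; check: E(4) = 53/12, E(-1/3) = 53/12.   [invariant]

Only (D) is unchanged. Indeed f(f(x)) = 1/(1 - 1/(1-x)) = (1-x)/(-x) = (x-1)/x, so E(x) = x + f(x) + f(f(x)) is the sum over the whole 3-cycle; applying f just permutes the three terms cyclically (x -> f(x) -> f(f(x)) -> x), leaving the sum unchanged.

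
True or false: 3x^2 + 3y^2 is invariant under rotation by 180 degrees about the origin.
True

Applying rotation by 180 degrees: x' = x*cos(180 degrees) - y*sin(180 degrees) = -x, y' = x*sin(180 degrees) + y*cos(180 degrees) = -y

Substituting into 3x^2 + 3y^2:
3(-x)^2 + 3(-y)^2
= 3x^2 + 3y^2

This equals the original expression 3x^2 + 3y^2, so it IS invariant.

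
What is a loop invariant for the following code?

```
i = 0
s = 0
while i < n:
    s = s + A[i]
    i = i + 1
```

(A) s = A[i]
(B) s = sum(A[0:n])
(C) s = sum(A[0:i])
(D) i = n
C

A loop invariant must hold before the first iteration and be re-established by every execution of the body.

(C) s = sum(A[0:i]): Initially i = 0 and s = 0 = sum of the empty slice A[0:0]. If s = sum(A[0:i]) holds at the top of an iteration, the body sets s to sum(A[0:i]) + A[i] = sum(A[0:i+1]) and then i to i+1, so s = sum(A[0:i]) holds again. At exit i = n, giving s = sum(A[0:n]).

The other options fail:
(A) s = A[i]: after the first iteration s = A[0] but i = 1, so s = A[i] compares s with the wrong element (and fails in general).
(B) s = sum(A[0:n]): false before the loop (s = 0, not the full sum) -- it only becomes true at exit.
(D) i = n: false initially (i = 0); it is the exit condition, not an invariant.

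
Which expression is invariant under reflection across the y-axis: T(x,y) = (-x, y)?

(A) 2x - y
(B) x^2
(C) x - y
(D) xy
B

The map is reflection across the y-axis: T(x,y) = (-x, y).
Substitute the transformed coordinates into each option and compare with the original:
(A) 2x - y  ->  2(-x) - (y) = -2x - y   [differs from 2x - y: not invariant]
(B) x^2  ->  (-x)^2 = x^2   [equals x^2: invariant]
(C) x - y  ->  (-x) - (y) = -x - y   [differs from x - y: not invariant]
(D) xy  ->  (-x)(y) = -xy   [differs from xy: not invariant]

Only option (B), x^2, is unchanged by the transformation.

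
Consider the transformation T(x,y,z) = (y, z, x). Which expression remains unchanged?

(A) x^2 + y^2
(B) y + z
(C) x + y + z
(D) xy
C

Apply T(x,y,z) = (y, z, x) to each option, i.e. replace (x, y, z) by the transformed coordinates.
Substitute the transformed coordinates into each option and compare with the original:
(A) x^2 + y^2  ->  (y)^2 + (z)^2 = y^2 + z^2   [differs from x^2 + y^2: not invariant]
(B) y + z  ->  (z) + (x) = x + z   [differs from y + z: not invariant]
(C) x + y + z  ->  (y) + (z) + (x) = x + y + z   [equals x + y + z: invariant]
(D) xy  ->  (y)(z) = yz   [differs from xy: not invariant]

Only option (C), x + y + z, is unchanged by the transformation.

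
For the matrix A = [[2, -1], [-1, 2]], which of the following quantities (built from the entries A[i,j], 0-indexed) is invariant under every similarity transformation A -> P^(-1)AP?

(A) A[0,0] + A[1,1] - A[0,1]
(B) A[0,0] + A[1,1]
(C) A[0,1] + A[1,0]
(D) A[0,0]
B

A[0,0] + A[1,1] is the trace of A. By the cyclic property of the trace, tr(P^(-1)AP) = tr(APP^(-1)) = tr(A), so it is the same for every matrix similar to A.

The other combinations are not similarity invariants. For example, take P = [[1, -1], [0, 1]] (det P = 1), so P^(-1) = [[1, 1], [0, 1]] and
B = P^(-1)AP = [[1, 0], [-1, 3]].
Evaluating each option on A and on B:
(A) A[0,0] + A[1,1] - A[0,1]: 5 for A, 4 for B -> changes
(B) A[0,0] + A[1,1]: 4 for A, 4 for B -> unchanged
(C) A[0,1] + A[1,0]: -2 for A, -1 for B -> changes
(D) A[0,0]: 2 for A, 1 for B -> changes

Only (B) A[0,0] + A[1,1] = 4 survives (and it does so for every P, not just this one), so it is the invariant.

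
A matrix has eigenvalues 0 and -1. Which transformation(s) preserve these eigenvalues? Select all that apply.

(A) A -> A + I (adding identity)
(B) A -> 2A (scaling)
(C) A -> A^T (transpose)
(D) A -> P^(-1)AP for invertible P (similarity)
C and D

Eigenvalues are preserved by:
1. Similarity transformations: A -> P^(-1)AP (same characteristic polynomial)
2. Transpose: A^T has the same eigenvalues as A

Eigenvalues are NOT preserved by:
- Adding identity: eigenvalues become 0+1, -1+1
- Scaling: eigenvalues become 0, -2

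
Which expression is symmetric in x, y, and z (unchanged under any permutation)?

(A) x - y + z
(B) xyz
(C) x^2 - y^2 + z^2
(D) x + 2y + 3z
B

A symmetric expression is unchanged when the variables are permuted; here the transformation to test is the swap (x, y) -> (y, x).
A symmetric expression must survive every permutation; the single swap x <-> y already eliminates the distractors, and the keyed expression is also unchanged by x <-> z and y <-> z (each variable enters it in exactly the same way).
Substitute the transformed coordinates into each option and compare with the original:
(A) x - y + z  ->  (y) - (x) + z = -x + y + z   [differs from x - y + z: not invariant]
(B) xyz  ->  (y)(x)z = xyz   [equals xyz: invariant]
(C) x^2 - y^2 + z^2  ->  (y)^2 - (x)^2 + z^2 = -x^2 + y^2 + z^2   [differs from x^2 - y^2 + z^2: not invariant]
(D) x + 2y + 3z  ->  (y) + 2(x) + 3z = 2x + y + 3z   [differs from x + 2y + 3z: not invariant]

Only option (B), xyz, is unchanged by the transformation.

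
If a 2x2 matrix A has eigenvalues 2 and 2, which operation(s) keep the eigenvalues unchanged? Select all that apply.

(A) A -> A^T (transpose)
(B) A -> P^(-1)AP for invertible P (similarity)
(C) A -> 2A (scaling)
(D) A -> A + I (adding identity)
A and B

Eigenvalues are preserved by:
1. Similarity transformations: A -> P^(-1)AP (same characteristic polynomial)
2. Transpose: A^T has the same eigenvalues as A

Eigenvalues are NOT preserved by:
- Adding identity: eigenvalues become 2+1, 2+1
- Scaling: eigenvalues become 4, 4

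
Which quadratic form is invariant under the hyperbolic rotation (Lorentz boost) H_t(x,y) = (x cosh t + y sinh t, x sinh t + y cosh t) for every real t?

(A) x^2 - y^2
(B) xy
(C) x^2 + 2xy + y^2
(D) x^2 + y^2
A

Write x' = x cosh t + y sinh t, y' = x sinh t + y cosh t and substitute into each option:
(A) x^2 - y^2: (x cosh t + y sinh t)^2 - (x sinh t + y cosh t)^2 = x^2(cosh^2 t - sinh^2 t) + 2xy(cosh t sinh t - sinh t cosh t) + y^2(sinh^2 t - cosh^2 t) = x^2 - y^2   [invariant, using cosh^2 t - sinh^2 t = 1]
(B) xy: (x cosh t + y sinh t)(x sinh t + y cosh t) = xy(cosh^2 t + sinh^2 t) + (x^2 + y^2) sinh t cosh t = xy cosh 2t + (x^2 + y^2)(sinh 2t)/2   [not invariant for t != 0]
(C) x^2 + 2xy + y^2: (x' + y')^2 with x' + y' = (x + y)(cosh t + sinh t) = (x + y)e^t, so it becomes (x + y)^2 e^(2t)   [not invariant for t != 0]
(D) x^2 + y^2: (x cosh t + y sinh t)^2 + (x sinh t + y cosh t)^2 = (x^2 + y^2)(cosh^2 t + sinh^2 t) + 4xy sinh t cosh t = (x^2 + y^2) cosh 2t + 2xy sinh 2t   [not invariant for t != 0]

Only (A) x^2 - y^2 is unchanged; it is the Minkowski form preserved by Lorentz boosts, just as x^2 + y^2 is preserved by ordinary rotations.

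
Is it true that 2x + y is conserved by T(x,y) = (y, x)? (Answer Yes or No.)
No

Substitute T(x,y) = (y, x) into the expression and compare with the original.

Original: 2x + y
After applying T: 2(y) + (x) = x + 2y

This differs from the original 2x + y (difference: -x + y), so the expression is NOT invariant.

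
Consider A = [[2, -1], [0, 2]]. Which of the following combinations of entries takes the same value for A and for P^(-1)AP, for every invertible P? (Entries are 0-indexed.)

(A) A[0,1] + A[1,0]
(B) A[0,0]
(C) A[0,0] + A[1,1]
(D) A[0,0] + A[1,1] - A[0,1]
C

A[0,0] + A[1,1] is the trace of A. By the cyclic property of the trace, tr(P^(-1)AP) = tr(APP^(-1)) = tr(A), so it is the same for every matrix similar to A.

The other combinations are not similarity invariants. For example, take P = [[1, 1], [1, 2]] (det P = 1), so P^(-1) = [[2, -1], [-1, 1]] and
B = P^(-1)AP = [[0, -4], [1, 4]].
Evaluating each option on A and on B:
(A) A[0,1] + A[1,0]: -1 for A, -3 for B -> changes
(B) A[0,0]: 2 for A, 0 for B -> changes
(C) A[0,0] + A[1,1]: 4 for A, 4 for B -> unchanged
(D) A[0,0] + A[1,1] - A[0,1]: 5 for A, 8 for B -> changes

Only (C) A[0,0] + A[1,1] = 4 survives (and it does so for every P, not just this one), so it is the invariant.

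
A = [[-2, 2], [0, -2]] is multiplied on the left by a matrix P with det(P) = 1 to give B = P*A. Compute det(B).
4

By the multiplicative property of determinants, det(B) = det(P*A) = det(P) * det(A) = det(A),
so the determinant is invariant under multiplication by any determinant-1 matrix; we just need det(A).

det(A) = (-2)(-2) - (2)(0) = 4 - 0 = 4

Therefore det(B) = 1 * 4 = 4.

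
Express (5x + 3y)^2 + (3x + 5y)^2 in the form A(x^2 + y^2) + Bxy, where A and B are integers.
34(x^2 + y^2) + 60xy

Expanding: (5x + 3y)^2 = 25x^2 + 30xy + 9y^2
(3x + 5y)^2 = 9x^2 + 30xy + 25y^2
Sum = (25+9)(x^2+y^2) + 60xy = 34(x^2 + y^2) + 60xy
This is symmetric in x and y.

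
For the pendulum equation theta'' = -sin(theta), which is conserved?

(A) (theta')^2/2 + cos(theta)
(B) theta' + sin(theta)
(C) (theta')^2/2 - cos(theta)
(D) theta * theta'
C

A first integral I satisfies dI/dt = 0 along every solution. Differentiate each option and use the equation of motion:
(A) d/dt[(theta')^2/2 + cos(theta)] = theta' theta'' - sin(theta) theta' = -2 theta' sin(theta), not identically 0
(B) d/dt[theta' + sin(theta)] = theta'' + cos(theta) theta' = -sin(theta) + theta' cos(theta), not identically 0
(C) d/dt[(theta')^2/2 - cos(theta)] = theta' theta'' + sin(theta) theta' = theta'(-sin(theta)) + theta' sin(theta) = 0
(D) d/dt[theta * theta'] = (theta')^2 + theta theta'' = (theta')^2 - theta sin(theta), not identically 0

Only (C) has zero time-derivative. This is the total energy: kinetic (theta')^2/2 plus potential -cos(theta).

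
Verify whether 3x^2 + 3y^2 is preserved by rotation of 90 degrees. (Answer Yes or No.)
Yes

Applying rotation by 90 degrees: x' = x*cos(90 degrees) - y*sin(90 degrees) = -y, y' = x*sin(90 degrees) + y*cos(90 degrees) = x

Substituting into 3x^2 + 3y^2:
3(-y)^2 + 3(x)^2
= 3x^2 + 3y^2

This equals the original expression 3x^2 + 3y^2, so it IS invariant.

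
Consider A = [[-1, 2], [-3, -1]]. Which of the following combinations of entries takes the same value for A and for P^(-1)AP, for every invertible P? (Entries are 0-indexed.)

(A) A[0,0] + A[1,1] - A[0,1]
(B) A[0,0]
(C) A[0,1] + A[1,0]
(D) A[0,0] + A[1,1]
D

A[0,0] + A[1,1] is the trace of A. By the cyclic property of the trace, tr(P^(-1)AP) = tr(APP^(-1)) = tr(A), so it is the same for every matrix similar to A.

The other combinations are not similarity invariants. For example, take P = [[1, 2], [0, 1]] (det P = 1), so P^(-1) = [[1, -2], [0, 1]] and
B = P^(-1)AP = [[5, 14], [-3, -7]].
Evaluating each option on A and on B:
(A) A[0,0] + A[1,1] - A[0,1]: -4 for A, -16 for B -> changes
(B) A[0,0]: -1 for A, 5 for B -> changes
(C) A[0,1] + A[1,0]: -1 for A, 11 for B -> changes
(D) A[0,0] + A[1,1]: -2 for A, -2 for B -> unchanged

Only (D) A[0,0] + A[1,1] = -2 survives (and it does so for every P, not just this one), so it is the invariant.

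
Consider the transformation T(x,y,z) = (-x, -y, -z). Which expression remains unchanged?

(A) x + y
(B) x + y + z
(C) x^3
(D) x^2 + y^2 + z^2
D

Apply T(x,y,z) = (-x, -y, -z) to each option, i.e. replace (x, y, z) by the transformed coordinates.
Substitute the transformed coordinates into each option and compare with the original:
(A) x + y  ->  (-x) + (-y) = -x - y   [differs from x + y: not invariant]
(B) x + y + z  ->  (-x) + (-y) + (-z) = -x - y - z   [differs from x + y + z: not invariant]
(C) x^3  ->  (-x)^3 = -x^3   [differs from x^3: not invariant]
(D) x^2 + y^2 + z^2  ->  (-x)^2 + (-y)^2 + (-z)^2 = x^2 + y^2 + z^2   [equals x^2 + y^2 + z^2: invariant]

Only option (D), x^2 + y^2 + z^2, is unchanged by the transformation.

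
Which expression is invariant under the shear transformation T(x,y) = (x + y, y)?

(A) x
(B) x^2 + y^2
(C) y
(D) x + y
C

Under the shear T(x,y) = (x + y, y):
Substitute the transformed coordinates into each option and compare with the original:
(A) x  ->  (x + y) = x + y   [differs from x: not invariant]
(B) x^2 + y^2  ->  (x + y)^2 + (y)^2 = x^2 + 2xy + 2y^2   [differs from x^2 + y^2: not invariant]
(C) y  ->  (y) = y   [equals y: invariant]
(D) x + y  ->  (x + y) + (y) = x + 2y   [differs from x + y: not invariant]

Only option (C), y, is unchanged by the transformation.
A horizontal shear moves points parallel to the x-axis, so the y-coordinate (and any function of y alone) is unchanged.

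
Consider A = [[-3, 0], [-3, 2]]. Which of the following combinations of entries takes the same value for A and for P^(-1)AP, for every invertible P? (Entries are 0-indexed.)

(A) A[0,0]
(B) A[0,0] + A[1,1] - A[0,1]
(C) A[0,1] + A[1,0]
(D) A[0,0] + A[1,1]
D

A[0,0] + A[1,1] is the trace of A. By the cyclic property of the trace, tr(P^(-1)AP) = tr(APP^(-1)) = tr(A), so it is the same for every matrix similar to A.

The other combinations are not similarity invariants. For example, take P = [[1, 1], [0, 1]] (det P = 1), so P^(-1) = [[1, -1], [0, 1]] and
B = P^(-1)AP = [[0, -2], [-3, -1]].
Evaluating each option on A and on B:
(A) A[0,0]: -3 for A, 0 for B -> changes
(B) A[0,0] + A[1,1] - A[0,1]: -1 for A, 1 for B -> changes
(C) A[0,1] + A[1,0]: -3 for A, -5 for B -> changes
(D) A[0,0] + A[1,1]: -1 for A, -1 for B -> unchanged

Only (D) A[0,0] + A[1,1] = -1 survives (and it does so for every P, not just this one), so it is the invariant.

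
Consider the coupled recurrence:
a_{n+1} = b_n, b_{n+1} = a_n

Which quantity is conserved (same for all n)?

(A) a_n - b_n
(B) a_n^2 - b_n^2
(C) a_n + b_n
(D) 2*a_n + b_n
C

Replace a_n by a_{n+1} = b_n and b_n by b_{n+1} = a_n in each option and simplify:
(A) a_n - b_n  ->  (b_n) - (a_n) = -a_n + b_n   [not conserved]
(B) a_n^2 - b_n^2  ->  (b_n)^2 - (a_n)^2 = -a_n^2 + b_n^2   [not conserved]
(C) a_n + b_n  ->  (b_n) + (a_n) = a_n + b_n   [conserved]
(D) 2*a_n + b_n  ->  2*(b_n) + (a_n) = a_n + 2*b_n   [not conserved]

Only (C) a_n + b_n returns to itself after one step, so it is the conserved quantity.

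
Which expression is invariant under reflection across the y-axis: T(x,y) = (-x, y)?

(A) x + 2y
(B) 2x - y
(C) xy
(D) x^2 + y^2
D

The map is reflection across the y-axis: T(x,y) = (-x, y).
Substitute the transformed coordinates into each option and compare with the original:
(A) x + 2y  ->  (-x) + 2(y) = -x + 2y   [differs from x + 2y: not invariant]
(B) 2x - y  ->  2(-x) - (y) = -2x - y   [differs from 2x - y: not invariant]
(C) xy  ->  (-x)(y) = -xy   [differs from xy: not invariant]
(D) x^2 + y^2  ->  (-x)^2 + (y)^2 = x^2 + y^2   [equals x^2 + y^2: invariant]

Only option (D), x^2 + y^2, is unchanged by the transformation.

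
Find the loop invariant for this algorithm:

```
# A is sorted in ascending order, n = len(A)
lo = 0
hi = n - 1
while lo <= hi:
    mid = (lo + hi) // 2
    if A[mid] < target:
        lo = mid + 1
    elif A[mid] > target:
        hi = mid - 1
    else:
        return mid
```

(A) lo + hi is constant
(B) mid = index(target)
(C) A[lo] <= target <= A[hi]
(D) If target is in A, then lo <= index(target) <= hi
D

A loop invariant must hold before the first iteration and be re-established by every execution of the body.

(D) If target is in A, then lo <= index(target) <= hi: Before the loop [lo, hi] = [0, n-1] covers every index. When A[mid] < target, sortedness puts target strictly to the right of mid, so setting lo = mid + 1 keeps index(target) in [lo, hi]; symmetrically for hi = mid - 1. Hence 'if target is in A then lo <= index(target) <= hi' holds after every iteration, and when lo > hi it proves target is absent.

The other options fail:
(A) lo + hi is constant: each iteration moves exactly one of lo, hi, so lo + hi changes (e.g. 0 + (n-1) becomes (mid+1) + (n-1)).
(B) mid = index(target): mid is just the current probe; it equals index(target) only on the iteration that returns.
(C) A[lo] <= target <= A[hi]: fails when target is not in A (e.g. target < A[0] already violates it before the loop), so it is not maintained in general.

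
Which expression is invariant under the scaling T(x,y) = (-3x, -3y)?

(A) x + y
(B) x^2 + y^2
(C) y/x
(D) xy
C

Under the uniform scaling T(x,y) = (-3x, -3y):
Substitute the transformed coordinates into each option and compare with the original:
(A) x + y  ->  (-3x) + (-3y) = -3x - 3y   [differs from x + y: not invariant]
(B) x^2 + y^2  ->  (-3x)^2 + (-3y)^2 = 9x^2 + 9y^2   [differs from x^2 + y^2: not invariant]
(C) y/x  ->  (-3y)/(-3x) = y/x   [equals y/x: invariant]
(D) xy  ->  (-3x)(-3y) = 9xy   [differs from xy: not invariant]

Only option (C), y/x, is unchanged by the transformation.
The common factor -3 cancels in a ratio of coordinates, while sums, products and sums of squares pick up factors of -3 or 9.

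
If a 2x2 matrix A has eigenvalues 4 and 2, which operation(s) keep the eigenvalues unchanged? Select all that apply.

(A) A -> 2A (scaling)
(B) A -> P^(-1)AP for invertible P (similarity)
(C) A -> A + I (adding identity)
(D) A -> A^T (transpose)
B and D

Eigenvalues are preserved by:
1. Similarity transformations: A -> P^(-1)AP (same characteristic polynomial)
2. Transpose: A^T has the same eigenvalues as A

Eigenvalues are NOT preserved by:
- Adding identity: eigenvalues become 4+1, 2+1
- Scaling: eigenvalues become 8, 4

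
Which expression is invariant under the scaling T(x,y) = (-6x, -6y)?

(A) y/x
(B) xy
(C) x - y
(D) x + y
A

Under the uniform scaling T(x,y) = (-6x, -6y):
Substitute the transformed coordinates into each option and compare with the original:
(A) y/x  ->  (-6y)/(-6x) = y/x   [equals y/x: invariant]
(B) xy  ->  (-6x)(-6y) = 36xy   [differs from xy: not invariant]
(C) x - y  ->  (-6x) - (-6y) = -6x + 6y   [differs from x - y: not invariant]
(D) x + y  ->  (-6x) + (-6y) = -6x - 6y   [differs from x + y: not invariant]

Only option (A), y/x, is unchanged by the transformation.
The common factor -6 cancels in a ratio of coordinates, while sums, products and sums of squares pick up factors of -6 or 36.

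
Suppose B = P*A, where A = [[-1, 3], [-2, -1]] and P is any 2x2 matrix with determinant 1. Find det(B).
7

By the multiplicative property of determinants, det(B) = det(P*A) = det(P) * det(A) = det(A),
so the determinant is invariant under multiplication by any determinant-1 matrix; we just need det(A).

det(A) = (-1)(-1) - (3)(-2) = 1 - (-6) = 7

Therefore det(B) = 1 * 7 = 7.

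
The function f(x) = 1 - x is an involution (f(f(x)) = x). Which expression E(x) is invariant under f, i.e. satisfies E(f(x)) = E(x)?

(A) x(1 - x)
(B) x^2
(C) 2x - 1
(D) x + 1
A

Replace x by f(x) = 1 - x in each option and simplify. As a quick numerical cross-check, also compare E(5) with E(f(5)) = E(-4).

(A) x(1 - x)  ->  (1 - x)(1 - (1 - x)), which simplifies back to x(1 - x); check: E(5) = -20, E(-4) = -20.   [invariant]
(B) x^2  ->  (1 - x)^2 = (x - 1)^2; check: E(5) = 25 but E(-4) = 16.   [not invariant]
(C) 2x - 1  ->  2(1 - x) - 1 = 1 - 2x; check: E(5) = 9 but E(-4) = -9.   [not invariant]
(D) x + 1  ->  (1 - x) + 1 = 2 - x; check: E(5) = 6 but E(-4) = -3.   [not invariant]

Only (A) is unchanged. E is symmetric under swapping x with f(x) = 1 - x, which is exactly what an involution does.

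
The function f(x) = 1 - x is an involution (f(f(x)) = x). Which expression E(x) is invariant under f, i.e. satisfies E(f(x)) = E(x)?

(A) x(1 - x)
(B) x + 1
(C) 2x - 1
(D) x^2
A

Replace x by f(x) = 1 - x in each option and simplify. As a quick numerical cross-check, also compare E(5) with E(f(5)) = E(-4).

(A) x(1 - x)  ->  (1 - x)(1 - (1 - x)), which simplifies back to x(1 - x); check: E(5) = -20, E(-4) = -20.   [invariant]
(B) x + 1  ->  (1 - x) + 1 = 2 - x; check: E(5) = 6 but E(-4) = -3.   [not invariant]
(C) 2x - 1  ->  2(1 - x) - 1 = 1 - 2x; check: E(5) = 9 but E(-4) = -9.   [not invariant]
(D) x^2  ->  (1 - x)^2 = (x - 1)^2; check: E(5) = 25 but E(-4) = 16.   [not invariant]

Only (A) is unchanged. E is symmetric under swapping x with f(x) = 1 - x, which is exactly what an involution does.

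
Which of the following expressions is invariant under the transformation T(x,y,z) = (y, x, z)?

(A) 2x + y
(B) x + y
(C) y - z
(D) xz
B

Apply T(x,y,z) = (y, x, z) to each option, i.e. replace (x, y, z) by the transformed coordinates.
Substitute the transformed coordinates into each option and compare with the original:
(A) 2x + y  ->  2(y) + (x) = x + 2y   [differs from 2x + y: not invariant]
(B) x + y  ->  (y) + (x) = x + y   [equals x + y: invariant]
(C) y - z  ->  (x) - (z) = x - z   [differs from y - z: not invariant]
(D) xz  ->  (y)(z) = yz   [differs from xz: not invariant]

Only option (B), x + y, is unchanged by the transformation.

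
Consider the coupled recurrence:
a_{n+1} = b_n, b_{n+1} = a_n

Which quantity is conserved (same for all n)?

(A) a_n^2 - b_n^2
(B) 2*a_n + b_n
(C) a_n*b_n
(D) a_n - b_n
C

Replace a_n by a_{n+1} = b_n and b_n by b_{n+1} = a_n in each option and simplify:
(A) a_n^2 - b_n^2  ->  (b_n)^2 - (a_n)^2 = -a_n^2 + b_n^2   [not conserved]
(B) 2*a_n + b_n  ->  2*(b_n) + (a_n) = a_n + 2*b_n   [not conserved]
(C) a_n*b_n  ->  (b_n)*(a_n) = a_n*b_n   [conserved]
(D) a_n - b_n  ->  (b_n) - (a_n) = -a_n + b_n   [not conserved]

Only (C) a_n*b_n returns to itself after one step, so it is the conserved quantity.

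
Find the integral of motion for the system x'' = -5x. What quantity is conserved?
E = (x')^2 + 5x^2

Multiply the equation by x':
x' * x'' = -5x * x'
The left side is d/dt[(x')^2/2] and the right side is d/dt[-5x^2/2], so
d/dt[(x')^2/2 + 5x^2/2] = 0, i.e. (x')^2/2 + 5x^2/2 = constant.
Multiplying by 2, the integral of motion is E = (x')^2 + 5x^2.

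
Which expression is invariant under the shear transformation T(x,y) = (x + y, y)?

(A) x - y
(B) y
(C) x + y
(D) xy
B

Under the shear T(x,y) = (x + y, y):
Substitute the transformed coordinates into each option and compare with the original:
(A) x - y  ->  (x + y) - (y) = x   [differs from x - y: not invariant]
(B) y  ->  (y) = y   [equals y: invariant]
(C) x + y  ->  (x + y) + (y) = x + 2y   [differs from x + y: not invariant]
(D) xy  ->  (x + y)(y) = xy + y^2   [differs from xy: not invariant]

Only option (B), y, is unchanged by the transformation.
A horizontal shear moves points parallel to the x-axis, so the y-coordinate (and any function of y alone) is unchanged.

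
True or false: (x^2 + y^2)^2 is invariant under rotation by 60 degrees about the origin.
True

Applying rotation by 60 degrees: x' = x*cos(60 degrees) - y*sin(60 degrees) = x/2 - sqrt(3)y/2, y' = x*sin(60 degrees) + y*cos(60 degrees) = sqrt(3)x/2 + y/2

Substituting into (x^2 + y^2)^2:
((x/2 - sqrt(3)y/2)^2 + (sqrt(3)x/2 + y/2)^2)^2
= x^4 + 2x^2y^2 + y^4 = (x^2 + y^2)^2

This equals the original expression (x^2 + y^2)^2, so it IS invariant.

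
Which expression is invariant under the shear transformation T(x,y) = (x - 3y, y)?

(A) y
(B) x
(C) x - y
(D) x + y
A

Under the shear T(x,y) = (x - 3y, y):
Substitute the transformed coordinates into each option and compare with the original:
(A) y  ->  (y) = y   [equals y: invariant]
(B) x  ->  (x - 3y) = x - 3y   [differs from x: not invariant]
(C) x - y  ->  (x - 3y) - (y) = x - 4y   [differs from x - y: not invariant]
(D) x + y  ->  (x - 3y) + (y) = x - 2y   [differs from x + y: not invariant]

Only option (A), y, is unchanged by the transformation.
A horizontal shear moves points parallel to the x-axis, so the y-coordinate (and any function of y alone) is unchanged.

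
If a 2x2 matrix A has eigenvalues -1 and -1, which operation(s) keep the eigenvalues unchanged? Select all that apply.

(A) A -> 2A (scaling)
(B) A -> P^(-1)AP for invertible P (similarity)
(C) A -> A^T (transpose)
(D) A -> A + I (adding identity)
B and C

Eigenvalues are preserved by:
1. Similarity transformations: A -> P^(-1)AP (same characteristic polynomial)
2. Transpose: A^T has the same eigenvalues as A

Eigenvalues are NOT preserved by:
- Adding identity: eigenvalues become -1+1, -1+1
- Scaling: eigenvalues become -2, -2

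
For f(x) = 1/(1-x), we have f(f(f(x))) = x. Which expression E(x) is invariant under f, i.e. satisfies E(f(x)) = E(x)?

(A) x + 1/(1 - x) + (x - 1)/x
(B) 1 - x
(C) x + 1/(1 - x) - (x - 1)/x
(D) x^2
A

Replace x by f(x) = 1/(1 - x) in each option and simplify. As a quick numerical cross-check, also compare E(4) with E(f(4)) = E(-1/3).

(A) x + 1/(1 - x) + (x - 1)/x  ->  (1/(1 - x)) + 1/(1 - (1/(1 - x))) + ((1/(1 - x)) - 1)/(1/(1 - x)), which simplifies back to x + 1/(1 - x) + (x - 1)/x; check: E(4) = 53/12, E(-1/3) = 53/12.   [invariant]
(B) 1 - x  ->  1 - (1/(1 - x)) = x/(x - 1); check: E(4) = -3 but E(-1/3) = 4/3.   [not invariant]
(C) x + 1/(1 - x) - (x - 1)/x  ->  (1/(1 - x)) + 1/(1 - (1/(1 - x))) - ((1/(1 - x)) - 1)/(1/(1 - x)) = (x^2(1 - x) - x + (x - 1)^2)/(x(x - 1)); check: E(4) = 35/12 but E(-1/3) = -43/12.   [not invariant]
(D) x^2  ->  (1/(1 - x))^2 = (x - 1)^(-2); check: E(4) = 16 but E(-1/3) = 1/9.   [not invariant]

Only (A) is unchanged. Indeed f(f(x)) = 1/(1 - 1/(1-x)) = (1-x)/(-x) = (x-1)/x, so E(x) = x + f(x) + f(f(x)) is the sum over the whole 3-cycle; applying f just permutes the three terms cyclically (x -> f(x) -> f(f(x)) -> x), leaving the sum unchanged.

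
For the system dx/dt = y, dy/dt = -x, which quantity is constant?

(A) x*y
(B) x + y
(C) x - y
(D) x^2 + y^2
D

A first integral I satisfies dI/dt = 0 along every solution. Differentiate each option and use the equation of motion:
(A) d/dt[x*y] = (dx/dt)y + x(dy/dt) = y^2 - x^2, not identically 0
(B) d/dt[x + y] = y + (-x) = y - x, not identically 0
(C) d/dt[x - y] = y - (-x) = x + y, not identically 0
(D) d/dt[x^2 + y^2] = 2x*dx/dt + 2y*dy/dt = 2x*y + 2y*(-x) = 0

Only (D) has zero time-derivative. So x^2 + y^2 (the squared radius; trajectories are circles) is the conserved quantity.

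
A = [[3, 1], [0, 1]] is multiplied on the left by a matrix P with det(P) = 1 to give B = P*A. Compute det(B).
3

By the multiplicative property of determinants, det(B) = det(P*A) = det(P) * det(A) = det(A),
so the determinant is invariant under multiplication by any determinant-1 matrix; we just need det(A).

det(A) = (3)(1) - (1)(0) = 3 - 0 = 3

Therefore det(B) = 1 * 3 = 3.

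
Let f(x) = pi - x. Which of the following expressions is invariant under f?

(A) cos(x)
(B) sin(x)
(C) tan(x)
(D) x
B

For f(x) = pi - x:
sin(pi - x) = sin(x), so sine is invariant under this transformation.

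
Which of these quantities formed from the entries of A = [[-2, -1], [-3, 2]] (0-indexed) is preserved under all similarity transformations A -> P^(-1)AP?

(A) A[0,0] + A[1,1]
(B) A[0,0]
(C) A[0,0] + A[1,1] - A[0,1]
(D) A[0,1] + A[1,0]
A

A[0,0] + A[1,1] is the trace of A. By the cyclic property of the trace, tr(P^(-1)AP) = tr(APP^(-1)) = tr(A), so it is the same for every matrix similar to A.

The other combinations are not similarity invariants. For example, take P = [[1, -1], [0, 1]] (det P = 1), so P^(-1) = [[1, 1], [0, 1]] and
B = P^(-1)AP = [[-5, 6], [-3, 5]].
Evaluating each option on A and on B:
(A) A[0,0] + A[1,1]: 0 for A, 0 for B -> unchanged
(B) A[0,0]: -2 for A, -5 for B -> changes
(C) A[0,0] + A[1,1] - A[0,1]: 1 for A, -6 for B -> changes
(D) A[0,1] + A[1,0]: -4 for A, 3 for B -> changes

Only (A) A[0,0] + A[1,1] = 0 survives (and it does so for every P, not just this one), so it is the invariant.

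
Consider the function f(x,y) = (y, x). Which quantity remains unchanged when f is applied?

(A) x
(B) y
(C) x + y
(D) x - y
C

For f(x,y) = (y, x):
After applying f: x' = y, y' = x. So x' + y' = y + x = x + y.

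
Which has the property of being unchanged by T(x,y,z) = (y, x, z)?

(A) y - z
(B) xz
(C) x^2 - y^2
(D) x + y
D

Apply T(x,y,z) = (y, x, z) to each option, i.e. replace (x, y, z) by the transformed coordinates.
Substitute the transformed coordinates into each option and compare with the original:
(A) y - z  ->  (x) - (z) = x - z   [differs from y - z: not invariant]
(B) xz  ->  (y)(z) = yz   [differs from xz: not invariant]
(C) x^2 - y^2  ->  (y)^2 - (x)^2 = -x^2 + y^2   [differs from x^2 - y^2: not invariant]
(D) x + y  ->  (y) + (x) = x + y   [equals x + y: invariant]

Only option (D), x + y, is unchanged by the transformation.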